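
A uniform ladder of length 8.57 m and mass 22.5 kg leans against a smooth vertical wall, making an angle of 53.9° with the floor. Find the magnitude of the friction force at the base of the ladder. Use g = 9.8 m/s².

About the foot of the ladder:
Ladder weight 22.5×9.8 = 220.5 N acts at 4.285 m along the ladder; its horizontal arm is 4.285·cos53.9° = 2.525 m → τ = 556.8 N·m clockwise.
Wall normal N acts horizontally at the top; its moment arm is the height L sinθ = 8.57·sin53.9° = 6.924 m, counterclockwise.
Setting net torque to zero: N × 6.924 = 556.8 → N = 80.4 N.
ΣFx = 0: friction at the foot balances the wall's push, so f = N_wall = 80.4 N.

f ≈ 80.4 N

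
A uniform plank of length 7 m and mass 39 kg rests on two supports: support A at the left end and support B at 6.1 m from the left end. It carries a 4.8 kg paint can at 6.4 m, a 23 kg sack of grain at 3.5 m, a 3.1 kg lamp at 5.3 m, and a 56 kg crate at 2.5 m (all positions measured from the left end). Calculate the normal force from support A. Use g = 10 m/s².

R_A ≈ 596 N

Take moments about support B.
Beam weight: 39 × 10 = 390 N down at 3.5 m → arm 2.6 m, τ = 390 × 2.6 = 1014 N·m counterclockwise.
Paint can: 4.8 × 10 = 48 N down at 6.4 m → arm 0.3 m, τ = 48 × 0.3 = 14.4 N·m clockwise.
Sack of grain: 23 × 10 = 230 N down at 3.5 m → arm 2.6 m, τ = 230 × 2.6 = 598 N·m counterclockwise.
Lamp: 3.1 × 10 = 31 N down at 5.3 m → arm 0.8 m, τ = 31 × 0.8 = 24.8 N·m counterclockwise.
Crate: 56 × 10 = 560 N down at 2.5 m → arm 3.6 m, τ = 560 × 3.6 = 2016 N·m counterclockwise.
Net load moment about support B = 3638 N·m counterclockwise.
Reaction R at support A is upward at 0 m, arm 6.1 m → moment R × 6.1 clockwise.
Balancing moments: R × 6.1 = 3638, giving R = 596 N.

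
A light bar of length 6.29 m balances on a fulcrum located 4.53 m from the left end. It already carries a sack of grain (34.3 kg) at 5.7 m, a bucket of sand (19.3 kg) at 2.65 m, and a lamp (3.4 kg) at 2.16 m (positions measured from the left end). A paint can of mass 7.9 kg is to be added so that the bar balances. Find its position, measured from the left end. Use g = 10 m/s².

Take moments about the fulcrum (at 4.53 m from the left end).
Sack of grain: 34.3 × 10 = 343 N down at 5.7 m → arm 1.17 m, τ = 343 × 1.17 = 401.3 N·m clockwise.
Bucket of sand: 19.3 × 10 = 193 N down at 2.65 m → arm 1.88 m, τ = 193 × 1.88 = 362.8 N·m counterclockwise.
Lamp: 3.4 × 10 = 34 N down at 2.16 m → arm 2.37 m, τ = 34 × 2.37 = 80.58 N·m counterclockwise.
Net moment of existing loads = 42.08 N·m counterclockwise.
The paint can weighs 7.9 × 10 = 79 N and must supply an equal clockwise moment, so its lever arm about the fulcrum is 42.08 / 79 = 0.533 m.
That puts it at 4.53 + 0.533 = 5.06 m from the left end.

x ≈ 5.06 m from the left end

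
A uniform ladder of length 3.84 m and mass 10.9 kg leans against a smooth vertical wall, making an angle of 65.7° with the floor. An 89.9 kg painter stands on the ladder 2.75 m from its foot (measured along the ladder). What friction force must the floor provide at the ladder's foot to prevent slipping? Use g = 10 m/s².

Take moments about the foot of the ladder.
Ladder weight 10.9×10 = 109 N acts at 1.92 m along the ladder; its horizontal arm is 1.92·cos65.7° = 0.7901 m → τ = 86.12 N·m clockwise.
Painter: 89.9×10 = 899 N at 2.75 m → arm 1.132 m → τ = 1018 N·m clockwise.
Wall normal N acts horizontally at the top; its moment arm is the height L sinθ = 3.84·sin65.7° = 3.5 m, counterclockwise.
Setting net torque to zero: N × 3.5 = 1104 → N = 315 N.
ΣFx = 0: friction at the foot balances the wall's push, so f = N_wall = 315 N.

f ≈ 315 N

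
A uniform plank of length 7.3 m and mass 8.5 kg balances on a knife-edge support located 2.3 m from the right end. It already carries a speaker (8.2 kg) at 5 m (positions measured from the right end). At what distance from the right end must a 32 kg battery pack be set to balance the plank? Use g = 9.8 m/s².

About the knife-edge support (at 2.3 m from the right end):
Beam weight: 8.5 × 9.8 = 83.3 N down at 3.65 m → arm 1.35 m, τ = 83.3 × 1.35 = 112.5 N·m counterclockwise.
Speaker: 8.2 × 9.8 = 80.36 N down at 5 m → arm 2.7 m, τ = 80.36 × 2.7 = 217 N·m counterclockwise.
Net moment of existing loads = 329.5 N·m counterclockwise.
The battery pack weighs 32 × 9.8 = 313.6 N and must supply an equal clockwise moment, so its lever arm about the knife-edge support is 329.5 / 313.6 = 1.05 m.
That puts it at 2.3 − 1.05 = 1.25 m from the right end.

x ≈ 1.25 m from the right end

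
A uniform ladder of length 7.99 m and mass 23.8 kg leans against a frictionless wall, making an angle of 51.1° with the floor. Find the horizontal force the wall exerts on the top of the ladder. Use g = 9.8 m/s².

Take moments about the foot of the ladder.
Ladder weight 23.8×9.8 = 233.2 N acts at 3.995 m along the ladder; its horizontal arm is 3.995·cos51.1° = 2.509 m → τ = 585.1 N·m clockwise.
Wall normal N acts horizontally at the top; its moment arm is the height L sinθ = 7.99·sin51.1° = 6.218 m, counterclockwise.
For rotational equilibrium, N × 6.218 = 585.1, so N = 94.1 N.

N_wall ≈ 94.1 N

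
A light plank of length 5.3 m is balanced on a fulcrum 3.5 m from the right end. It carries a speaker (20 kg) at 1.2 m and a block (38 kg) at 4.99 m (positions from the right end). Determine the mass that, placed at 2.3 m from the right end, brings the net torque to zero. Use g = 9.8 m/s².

Choose the fulcrum (at 3.5 m from the right end) as the axis so the support reaction has zero arm there.
Speaker: 20 × 9.8 = 196 N down at 1.2 m → arm 2.3 m, τ = 196 × 2.3 = 450.8 N·m clockwise.
Block: 38 × 9.8 = 372.4 N down at 4.99 m → arm 1.49 m, τ = 372.4 × 1.49 = 554.9 N·m counterclockwise.
Net moment of known loads = 104.1 N·m counterclockwise.
An unknown mass m at 2.3 m has arm 1.2 m; its moment is m·g·1.2 clockwise.
Setting net torque to zero: m × 9.8 × 1.2 = 104.1 → m = 104.1 / (9.8 × 1.2) = 8.85 kg.

m ≈ 8.85 kg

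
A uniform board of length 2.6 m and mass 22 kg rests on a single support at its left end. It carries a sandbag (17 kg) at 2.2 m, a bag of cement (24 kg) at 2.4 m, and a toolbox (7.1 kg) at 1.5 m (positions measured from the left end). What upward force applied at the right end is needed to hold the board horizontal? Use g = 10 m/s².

F ≈ 516 N

Sum moments about the left end (the unknown pivot reaction has zero arm there).
Beam weight: 22 × 10 = 220 N down at 1.3 m → arm 1.3 m, τ = 220 × 1.3 = 286 N·m clockwise.
Sandbag: 17 × 10 = 170 N down at 2.2 m → arm 2.2 m, τ = 170 × 2.2 = 374 N·m clockwise.
Bag of cement: 24 × 10 = 240 N down at 2.4 m → arm 2.4 m, τ = 240 × 2.4 = 576 N·m clockwise.
Toolbox: 7.1 × 10 = 71 N down at 1.5 m → arm 1.5 m, τ = 71 × 1.5 = 106.5 N·m clockwise.
Net moment of the loads = 1342 N·m clockwise.
The upward force F acts at the right end, arm 2.6 m, giving F × 2.6 counterclockwise.
Balancing moments: F × 2.6 = 1342, giving F = 1342 / 2.6 = 516 N.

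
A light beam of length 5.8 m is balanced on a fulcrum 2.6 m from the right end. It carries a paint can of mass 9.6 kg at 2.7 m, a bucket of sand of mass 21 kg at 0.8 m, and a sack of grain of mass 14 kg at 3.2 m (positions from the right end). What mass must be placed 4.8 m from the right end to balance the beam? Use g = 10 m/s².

Taking torques about the fulcrum (at 2.6 m from the right end):
Paint can: 9.6 × 10 = 96 N down at 2.7 m → arm 0.1 m, τ = 96 × 0.1 = 9.6 N·m counterclockwise.
Bucket of sand: 21 × 10 = 210 N down at 0.8 m → arm 1.8 m, τ = 210 × 1.8 = 378 N·m clockwise.
Sack of grain: 14 × 10 = 140 N down at 3.2 m → arm 0.6 m, τ = 140 × 0.6 = 84 N·m counterclockwise.
Net moment of known loads = 284.4 N·m clockwise.
An unknown mass m at 4.8 m has arm 2.2 m; its moment is m·g·2.2 counterclockwise.
Setting net torque to zero: m × 10 × 2.2 = 284.4 → m = 284.4 / (10 × 2.2) = 12.9 kg.

m ≈ 12.9 kg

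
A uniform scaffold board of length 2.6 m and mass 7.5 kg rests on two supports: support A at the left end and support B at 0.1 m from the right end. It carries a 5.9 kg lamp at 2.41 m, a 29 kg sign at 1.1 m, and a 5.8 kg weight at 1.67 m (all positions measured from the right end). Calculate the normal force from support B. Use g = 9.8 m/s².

R_B ≈ 234 N

Sum moments about support A (its reaction then has zero moment arm).
Beam weight: 7.5 × 9.8 = 73.5 N down at 1.3 m → arm 1.3 m, τ = 73.5 × 1.3 = 95.55 N·m clockwise.
Lamp: 5.9 × 9.8 = 57.82 N down at 2.41 m → arm 0.19 m, τ = 57.82 × 0.19 = 10.99 N·m clockwise.
Sign: 29 × 9.8 = 284.2 N down at 1.1 m → arm 1.5 m, τ = 284.2 × 1.5 = 426.3 N·m clockwise.
Weight: 5.8 × 9.8 = 56.84 N down at 1.67 m → arm 0.93 m, τ = 56.84 × 0.93 = 52.86 N·m clockwise.
Net load moment about support A = 585.7 N·m clockwise.
Reaction R at support B is upward at 0.1 m, arm 2.5 m → moment R × 2.5 counterclockwise.
Setting net torque to zero: R × 2.5 = 585.7 → R = 234 N.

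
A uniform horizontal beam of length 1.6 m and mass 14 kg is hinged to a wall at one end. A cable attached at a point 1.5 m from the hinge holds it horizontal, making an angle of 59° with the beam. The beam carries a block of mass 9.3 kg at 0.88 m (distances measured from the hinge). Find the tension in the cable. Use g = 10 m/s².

T ≈ 151 N

Choose the hinge as the axis so the unknown hinge reaction has zero arm there.
Beam weight: 14 × 10 = 140 N down at 0.8 m → arm 0.8 m, τ = 140 × 0.8 = 112 N·m clockwise.
Block: 9.3 × 10 = 93 N down at 0.88 m → arm 0.88 m, τ = 93 × 0.88 = 81.84 N·m clockwise.
Total clockwise load moment = 193.8 N·m.
The cable tension T acts at 1.5 m; only its component perpendicular to the beam, T sinθ, produces torque. sin 59° = 0.8572.
For rotational equilibrium, T × 1.5 × 0.8572 = 193.8, so T = 193.8 / 1.286 = 151 N.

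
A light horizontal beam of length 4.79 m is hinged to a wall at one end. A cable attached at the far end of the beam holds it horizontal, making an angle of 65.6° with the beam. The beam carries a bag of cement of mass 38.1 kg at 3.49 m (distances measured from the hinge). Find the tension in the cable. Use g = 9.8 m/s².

Taking torques about the hinge:
Bag of cement: 38.1 × 9.8 = 373.4 N down at 3.49 m → arm 3.49 m, τ = 373.4 × 3.49 = 1303 N·m clockwise.
Total clockwise load moment = 1303 N·m.
The cable tension T acts at 4.79 m; only its component perpendicular to the beam, T sinθ, produces torque. sin 65.6° = 0.9107.
For rotational equilibrium, T × 4.79 × 0.9107 = 1303, so T = 1303 / 4.362 = 299 N.

T ≈ 299 N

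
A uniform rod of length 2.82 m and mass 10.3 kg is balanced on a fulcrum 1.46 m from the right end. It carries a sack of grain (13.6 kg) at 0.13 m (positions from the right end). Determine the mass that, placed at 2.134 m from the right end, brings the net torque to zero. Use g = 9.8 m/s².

Take moments about the fulcrum (at 1.46 m from the right end).
Beam weight: 10.3 × 9.8 = 100.9 N down at 1.41 m → arm 0.05 m, τ = 100.9 × 0.05 = 5.045 N·m clockwise.
Sack of grain: 13.6 × 9.8 = 133.3 N down at 0.13 m → arm 1.33 m, τ = 133.3 × 1.33 = 177.3 N·m clockwise.
Net moment of known loads = 182.3 N·m clockwise.
An unknown mass m at 2.134 m has arm 0.674 m; its moment is m·g·0.674 counterclockwise.
Setting net torque to zero: m × 9.8 × 0.674 = 182.3 → m = 182.3 / (9.8 × 0.674) = 27.6 kg.

m ≈ 27.6 kg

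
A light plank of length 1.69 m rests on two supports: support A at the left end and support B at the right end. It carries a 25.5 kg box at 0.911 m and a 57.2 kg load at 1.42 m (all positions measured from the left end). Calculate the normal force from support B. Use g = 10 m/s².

About support A:
Box: 25.5 × 10 = 255 N down at 0.911 m → arm 0.911 m, τ = 255 × 0.911 = 232.3 N·m clockwise.
Load: 57.2 × 10 = 572 N down at 1.42 m → arm 1.42 m, τ = 572 × 1.42 = 812.2 N·m clockwise.
Net load moment about support A = 1044 N·m clockwise.
Reaction R at support B is upward at 1.69 m, arm 1.69 m → moment R × 1.69 counterclockwise.
Setting net torque to zero: R × 1.69 = 1044 → R = 618 N.

R_B ≈ 618 N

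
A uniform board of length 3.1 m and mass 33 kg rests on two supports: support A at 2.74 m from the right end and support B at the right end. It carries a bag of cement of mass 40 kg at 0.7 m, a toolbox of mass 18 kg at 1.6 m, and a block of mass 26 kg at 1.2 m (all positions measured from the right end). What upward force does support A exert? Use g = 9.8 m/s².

Take moments about support B.
Beam weight: 33 × 9.8 = 323.4 N down at 1.55 m → arm 1.55 m, τ = 323.4 × 1.55 = 501.3 N·m counterclockwise.
Bag of cement: 40 × 9.8 = 392 N down at 0.7 m → arm 0.7 m, τ = 392 × 0.7 = 274.4 N·m counterclockwise.
Toolbox: 18 × 9.8 = 176.4 N down at 1.6 m → arm 1.6 m, τ = 176.4 × 1.6 = 282.2 N·m counterclockwise.
Block: 26 × 9.8 = 254.8 N down at 1.2 m → arm 1.2 m, τ = 254.8 × 1.2 = 305.8 N·m counterclockwise.
Net load moment about support B = 1364 N·m counterclockwise.
Reaction R at support A is upward at 2.74 m, arm 2.74 m → moment R × 2.74 clockwise.
Setting net torque to zero: R × 2.74 = 1364 → R = 498 N.

R_A ≈ 498 N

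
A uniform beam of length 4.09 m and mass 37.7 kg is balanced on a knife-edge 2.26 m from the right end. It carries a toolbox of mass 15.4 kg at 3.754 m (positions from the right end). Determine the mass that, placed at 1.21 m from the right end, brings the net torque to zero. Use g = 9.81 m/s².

Sum moments about the knife-edge (at 2.26 m from the right end) (the support reaction has zero arm there).
Beam weight: 37.7 × 9.81 = 369.8 N down at 2.045 m → arm 0.215 m, τ = 369.8 × 0.215 = 79.51 N·m clockwise.
Toolbox: 15.4 × 9.81 = 151.1 N down at 3.754 m → arm 1.494 m, τ = 151.1 × 1.494 = 225.7 N·m counterclockwise.
Net moment of known loads = 146.2 N·m counterclockwise.
An unknown mass m at 1.21 m has arm 1.05 m; its moment is m·g·1.05 clockwise.
Balancing moments: m × 9.81 × 1.05 = 146.2, giving m = 146.2 / (9.81 × 1.05) = 14.2 kg.

m ≈ 14.2 kg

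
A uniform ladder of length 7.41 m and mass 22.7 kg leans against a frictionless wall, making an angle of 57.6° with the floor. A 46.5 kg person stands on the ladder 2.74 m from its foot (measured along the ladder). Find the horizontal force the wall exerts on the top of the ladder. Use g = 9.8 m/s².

N_wall ≈ 178 N

Taking torques about the foot of the ladder:
Ladder weight 22.7×9.8 = 222.5 N acts at 3.705 m along the ladder; its horizontal arm is 3.705·cos57.6° = 1.985 m → τ = 441.7 N·m clockwise.
Person: 46.5×9.8 = 455.7 N at 2.74 m → arm 1.468 m → τ = 669 N·m clockwise.
Wall normal N acts horizontally at the top; its moment arm is the height L sinθ = 7.41·sin57.6° = 6.256 m, counterclockwise.
For rotational equilibrium, N × 6.256 = 1111, so N = 178 N.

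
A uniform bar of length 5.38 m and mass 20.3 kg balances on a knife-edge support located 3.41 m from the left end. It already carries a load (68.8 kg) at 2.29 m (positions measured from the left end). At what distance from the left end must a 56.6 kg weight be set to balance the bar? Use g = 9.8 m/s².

About the knife-edge support (at 3.41 m from the left end):
Beam weight: 20.3 × 9.8 = 198.9 N down at 2.69 m → arm 0.72 m, τ = 198.9 × 0.72 = 143.2 N·m counterclockwise.
Load: 68.8 × 9.8 = 674.2 N down at 2.29 m → arm 1.12 m, τ = 674.2 × 1.12 = 755.1 N·m counterclockwise.
Net moment of existing loads = 898.3 N·m counterclockwise.
The weight weighs 56.6 × 9.8 = 554.7 N and must supply an equal clockwise moment, so its lever arm about the knife-edge support is 898.3 / 554.7 = 1.62 m.
That puts it at 3.41 + 1.62 = 5.03 m from the left end.

x ≈ 5.03 m from the left end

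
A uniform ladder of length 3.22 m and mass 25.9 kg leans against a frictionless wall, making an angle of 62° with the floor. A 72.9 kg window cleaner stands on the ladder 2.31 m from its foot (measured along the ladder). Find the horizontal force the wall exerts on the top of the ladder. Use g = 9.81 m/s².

N_wall ≈ 340 N

Taking torques about the foot of the ladder:
Ladder weight 25.9×9.81 = 254.1 N acts at 1.61 m along the ladder; its horizontal arm is 1.61·cos62° = 0.7558 m → τ = 192 N·m clockwise.
Window cleaner: 72.9×9.81 = 715.1 N at 2.31 m → arm 1.084 m → τ = 775.2 N·m clockwise.
Wall normal N acts horizontally at the top; its moment arm is the height L sinθ = 3.22·sin62° = 2.843 m, counterclockwise.
Στ = 0 ⇒ N × 2.843 = 967.2 ⇒ N = 340 N.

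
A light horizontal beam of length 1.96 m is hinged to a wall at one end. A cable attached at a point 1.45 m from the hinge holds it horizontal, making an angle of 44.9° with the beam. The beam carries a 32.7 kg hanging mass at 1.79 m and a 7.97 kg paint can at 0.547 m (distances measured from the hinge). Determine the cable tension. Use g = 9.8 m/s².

Sum moments about the hinge (the unknown hinge reaction has zero arm there).
Hanging mass: 32.7 × 9.8 = 320.5 N down at 1.79 m → arm 1.79 m, τ = 320.5 × 1.79 = 573.7 N·m clockwise.
Paint can: 7.97 × 9.8 = 78.11 N down at 0.547 m → arm 0.547 m, τ = 78.11 × 0.547 = 42.73 N·m clockwise.
Total clockwise load moment = 616.4 N·m.
The cable tension T acts at 1.45 m; only its component perpendicular to the beam, T sinθ, produces torque. sin 44.9° = 0.7059.
Στ = 0 ⇒ T × 1.45 × 0.7059 = 616.4 ⇒ T = 616.4 / 1.024 = 602 N.

T ≈ 602 N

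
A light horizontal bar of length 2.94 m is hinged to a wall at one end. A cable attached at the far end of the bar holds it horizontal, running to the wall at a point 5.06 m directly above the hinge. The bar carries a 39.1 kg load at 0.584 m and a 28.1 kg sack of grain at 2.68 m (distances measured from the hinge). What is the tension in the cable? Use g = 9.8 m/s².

Taking torques about the hinge:
Load: 39.1 × 9.8 = 383.2 N down at 0.584 m → arm 0.584 m, τ = 383.2 × 0.584 = 223.8 N·m clockwise.
Sack of grain: 28.1 × 9.8 = 275.4 N down at 2.68 m → arm 2.68 m, τ = 275.4 × 2.68 = 738.1 N·m clockwise.
Total clockwise load moment = 961.9 N·m.
The cable tension T acts at 2.94 m; only its component perpendicular to the bar, T sinθ, produces torque. sinθ = h/√(h²+d²) = 5.06/√(5.06²+2.94²) = 0.8646.
Στ = 0 ⇒ T × 2.94 × 0.8646 = 961.9 ⇒ T = 961.9 / 2.542 = 378 N.

T ≈ 378 N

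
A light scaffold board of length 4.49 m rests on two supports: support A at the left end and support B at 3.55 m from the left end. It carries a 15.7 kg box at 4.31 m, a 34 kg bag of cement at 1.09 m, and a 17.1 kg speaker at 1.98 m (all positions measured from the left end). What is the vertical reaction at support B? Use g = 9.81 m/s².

R_B ≈ 383 N

Sum moments about support A (its reaction then has zero moment arm).
Box: 15.7 × 9.81 = 154 N down at 4.31 m → arm 4.31 m, τ = 154 × 4.31 = 663.7 N·m clockwise.
Bag of cement: 34 × 9.81 = 333.5 N down at 1.09 m → arm 1.09 m, τ = 333.5 × 1.09 = 363.5 N·m clockwise.
Speaker: 17.1 × 9.81 = 167.8 N down at 1.98 m → arm 1.98 m, τ = 167.8 × 1.98 = 332.2 N·m clockwise.
Net load moment about support A = 1359 N·m clockwise.
Reaction R at support B is upward at 3.55 m, arm 3.55 m → moment R × 3.55 counterclockwise.
For rotational equilibrium, R × 3.55 = 1359, so R = 383 N.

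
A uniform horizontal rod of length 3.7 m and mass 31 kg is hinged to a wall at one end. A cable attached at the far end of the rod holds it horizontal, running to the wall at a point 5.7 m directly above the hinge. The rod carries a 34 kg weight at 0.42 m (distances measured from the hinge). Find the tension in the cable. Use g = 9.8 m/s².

T ≈ 226 N

Taking torques about the hinge:
Beam weight: 31 × 9.8 = 303.8 N down at 1.85 m → arm 1.85 m, τ = 303.8 × 1.85 = 562 N·m clockwise.
Weight: 34 × 9.8 = 333.2 N down at 0.42 m → arm 0.42 m, τ = 333.2 × 0.42 = 139.9 N·m clockwise.
Total clockwise load moment = 701.9 N·m.
The cable tension T acts at 3.7 m; only its component perpendicular to the rod, T sinθ, produces torque. sinθ = h/√(h²+d²) = 5.7/√(5.7²+3.7²) = 0.8388.
Balancing moments: T × 3.7 × 0.8388 = 701.9, giving T = 701.9 / 3.104 = 226 N.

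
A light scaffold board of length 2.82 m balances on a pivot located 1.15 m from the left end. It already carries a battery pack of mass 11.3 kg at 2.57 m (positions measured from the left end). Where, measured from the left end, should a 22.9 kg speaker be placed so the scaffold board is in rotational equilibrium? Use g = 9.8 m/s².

Choose the pivot (at 1.15 m from the left end) as the axis so the support reaction has zero arm there.
Battery pack: 11.3 × 9.8 = 110.7 N down at 2.57 m → arm 1.42 m, τ = 110.7 × 1.42 = 157.2 N·m clockwise.
Net moment of existing loads = 157.2 N·m clockwise.
The speaker weighs 22.9 × 9.8 = 224.4 N and must supply an equal counterclockwise moment, so its lever arm about the pivot is 157.2 / 224.4 = 0.701 m.
That puts it at 1.15 − 0.701 = 0.449 m from the left end.

x ≈ 0.449 m from the left end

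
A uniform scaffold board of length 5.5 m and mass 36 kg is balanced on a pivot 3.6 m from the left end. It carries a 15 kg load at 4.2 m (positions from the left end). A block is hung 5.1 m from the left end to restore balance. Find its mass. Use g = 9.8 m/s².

m ≈ 14.4 kg

About the pivot (at 3.6 m from the left end):
Beam weight: 36 × 9.8 = 352.8 N down at 2.75 m → arm 0.85 m, τ = 352.8 × 0.85 = 299.9 N·m counterclockwise.
Load: 15 × 9.8 = 147 N down at 4.2 m → arm 0.6 m, τ = 147 × 0.6 = 88.2 N·m clockwise.
Net moment of known loads = 211.7 N·m counterclockwise.
An unknown mass m at 5.1 m has arm 1.5 m; its moment is m·g·1.5 clockwise.
Setting net torque to zero: m × 9.8 × 1.5 = 211.7 → m = 211.7 / (9.8 × 1.5) = 14.4 kg.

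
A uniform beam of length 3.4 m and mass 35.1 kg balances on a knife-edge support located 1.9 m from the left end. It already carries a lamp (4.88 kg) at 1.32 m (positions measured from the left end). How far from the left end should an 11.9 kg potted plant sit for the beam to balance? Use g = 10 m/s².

Sum moments about the knife-edge support (at 1.9 m from the left end) (the support reaction has zero arm there).
Beam weight: 35.1 × 10 = 351 N down at 1.7 m → arm 0.2 m, τ = 351 × 0.2 = 70.2 N·m counterclockwise.
Lamp: 4.88 × 10 = 48.8 N down at 1.32 m → arm 0.58 m, τ = 48.8 × 0.58 = 28.3 N·m counterclockwise.
Net moment of existing loads = 98.5 N·m counterclockwise.
The potted plant weighs 11.9 × 10 = 119 N and must supply an equal clockwise moment, so its lever arm about the knife-edge support is 98.5 / 119 = 0.828 m.
That puts it at 1.9 + 0.828 = 2.73 m from the left end.

x ≈ 2.73 m from the left end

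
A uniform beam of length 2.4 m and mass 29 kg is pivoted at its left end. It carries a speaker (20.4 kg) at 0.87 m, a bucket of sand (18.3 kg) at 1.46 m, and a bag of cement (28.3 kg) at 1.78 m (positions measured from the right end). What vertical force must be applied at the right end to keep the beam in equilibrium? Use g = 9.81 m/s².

F ≈ 412 N

About the left end:
Beam weight: 29 × 9.81 = 284.5 N down at 1.2 m → arm 1.2 m, τ = 284.5 × 1.2 = 341.4 N·m clockwise.
Speaker: 20.4 × 9.81 = 200.1 N down at 0.87 m → arm 1.53 m, τ = 200.1 × 1.53 = 306.2 N·m clockwise.
Bucket of sand: 18.3 × 9.81 = 179.5 N down at 1.46 m → arm 0.94 m, τ = 179.5 × 0.94 = 168.7 N·m clockwise.
Bag of cement: 28.3 × 9.81 = 277.6 N down at 1.78 m → arm 0.62 m, τ = 277.6 × 0.62 = 172.1 N·m clockwise.
Net moment of the loads = 988.4 N·m clockwise.
The upward force F acts at the right end, arm 2.4 m, giving F × 2.4 counterclockwise.
For rotational equilibrium, F × 2.4 = 988.4, so F = 988.4 / 2.4 = 412 N.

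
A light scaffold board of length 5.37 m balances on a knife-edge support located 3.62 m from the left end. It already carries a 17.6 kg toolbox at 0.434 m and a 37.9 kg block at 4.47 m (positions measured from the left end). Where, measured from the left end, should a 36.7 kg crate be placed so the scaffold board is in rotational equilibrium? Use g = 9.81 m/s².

x ≈ 4.27 m from the left end

Sum moments about the knife-edge support (at 3.62 m from the left end) (the support reaction has zero arm there).
Toolbox: 17.6 × 9.81 = 172.7 N down at 0.434 m → arm 3.186 m, τ = 172.7 × 3.186 = 550.2 N·m counterclockwise.
Block: 37.9 × 9.81 = 371.8 N down at 4.47 m → arm 0.85 m, τ = 371.8 × 0.85 = 316 N·m clockwise.
Net moment of existing loads = 234.2 N·m counterclockwise.
The crate weighs 36.7 × 9.81 = 360 N and must supply an equal clockwise moment, so its lever arm about the knife-edge support is 234.2 / 360 = 0.651 m.
That puts it at 3.62 + 0.651 = 4.27 m from the left end.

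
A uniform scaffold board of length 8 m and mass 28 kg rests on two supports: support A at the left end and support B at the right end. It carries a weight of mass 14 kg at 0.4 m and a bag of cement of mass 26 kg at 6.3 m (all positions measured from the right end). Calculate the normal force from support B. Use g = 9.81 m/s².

About support A:
Beam weight: 28 × 9.81 = 274.7 N down at 4 m → arm 4 m, τ = 274.7 × 4 = 1099 N·m clockwise.
Weight: 14 × 9.81 = 137.3 N down at 0.4 m → arm 7.6 m, τ = 137.3 × 7.6 = 1043 N·m clockwise.
Bag of cement: 26 × 9.81 = 255.1 N down at 6.3 m → arm 1.7 m, τ = 255.1 × 1.7 = 433.7 N·m clockwise.
Net load moment about support A = 2576 N·m clockwise.
Reaction R at support B is upward at 0 m, arm 8 m → moment R × 8 counterclockwise.
Στ = 0 ⇒ R × 8 = 2576 ⇒ R = 322 N.

R_B ≈ 322 N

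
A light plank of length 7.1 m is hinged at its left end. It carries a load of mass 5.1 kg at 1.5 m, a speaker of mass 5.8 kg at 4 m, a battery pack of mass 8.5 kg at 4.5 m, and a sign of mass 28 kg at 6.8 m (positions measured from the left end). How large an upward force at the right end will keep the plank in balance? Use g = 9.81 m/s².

F ≈ 359 N

Choose the left end as the axis so the unknown pivot reaction has zero arm there.
Load: 5.1 × 9.81 = 50.03 N down at 1.5 m → arm 1.5 m, τ = 50.03 × 1.5 = 75.05 N·m clockwise.
Speaker: 5.8 × 9.81 = 56.9 N down at 4 m → arm 4 m, τ = 56.9 × 4 = 227.6 N·m clockwise.
Battery pack: 8.5 × 9.81 = 83.39 N down at 4.5 m → arm 4.5 m, τ = 83.39 × 4.5 = 375.3 N·m clockwise.
Sign: 28 × 9.81 = 274.7 N down at 6.8 m → arm 6.8 m, τ = 274.7 × 6.8 = 1868 N·m clockwise.
Net moment of the loads = 2546 N·m clockwise.
The upward force F acts at the right end, arm 7.1 m, giving F × 7.1 counterclockwise.
Στ = 0 ⇒ F × 7.1 = 2546 ⇒ F = 2546 / 7.1 = 359 N.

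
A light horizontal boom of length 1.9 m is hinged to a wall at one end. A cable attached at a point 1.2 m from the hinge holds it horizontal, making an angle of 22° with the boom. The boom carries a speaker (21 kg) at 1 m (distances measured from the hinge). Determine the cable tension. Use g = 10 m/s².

Take moments about the hinge.
Speaker: 21 × 10 = 210 N down at 1 m → arm 1 m, τ = 210 × 1 = 210 N·m clockwise.
Total clockwise load moment = 210 N·m.
The cable tension T acts at 1.2 m; only its component perpendicular to the boom, T sinθ, produces torque. sin 22° = 0.3746.
For rotational equilibrium, T × 1.2 × 0.3746 = 210, so T = 210 / 0.4495 = 467 N.

T ≈ 467 N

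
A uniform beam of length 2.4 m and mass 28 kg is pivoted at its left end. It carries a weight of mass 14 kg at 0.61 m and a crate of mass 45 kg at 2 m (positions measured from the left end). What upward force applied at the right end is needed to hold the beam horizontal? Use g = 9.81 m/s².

Choose the left end as the axis so the unknown pivot reaction has zero arm there.
Beam weight: 28 × 9.81 = 274.7 N down at 1.2 m → arm 1.2 m, τ = 274.7 × 1.2 = 329.6 N·m clockwise.
Weight: 14 × 9.81 = 137.3 N down at 0.61 m → arm 0.61 m, τ = 137.3 × 0.61 = 83.75 N·m clockwise.
Crate: 45 × 9.81 = 441.5 N down at 2 m → arm 2 m, τ = 441.5 × 2 = 883 N·m clockwise.
Net moment of the loads = 1296 N·m clockwise.
The upward force F acts at the right end, arm 2.4 m, giving F × 2.4 counterclockwise.
Στ = 0 ⇒ F × 2.4 = 1296 ⇒ F = 1296 / 2.4 = 540 N.

F ≈ 540 N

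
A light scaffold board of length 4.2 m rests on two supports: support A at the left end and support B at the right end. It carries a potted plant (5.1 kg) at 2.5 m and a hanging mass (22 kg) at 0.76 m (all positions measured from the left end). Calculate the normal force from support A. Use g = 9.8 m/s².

Take moments about support B.
Potted plant: 5.1 × 9.8 = 49.98 N down at 2.5 m → arm 1.7 m, τ = 49.98 × 1.7 = 84.97 N·m counterclockwise.
Hanging mass: 22 × 9.8 = 215.6 N down at 0.76 m → arm 3.44 m, τ = 215.6 × 3.44 = 741.7 N·m counterclockwise.
Net load moment about support B = 826.7 N·m counterclockwise.
Reaction R at support A is upward at 0 m, arm 4.2 m → moment R × 4.2 clockwise.
Balancing moments: R × 4.2 = 826.7, giving R = 197 N.

R_A ≈ 197 N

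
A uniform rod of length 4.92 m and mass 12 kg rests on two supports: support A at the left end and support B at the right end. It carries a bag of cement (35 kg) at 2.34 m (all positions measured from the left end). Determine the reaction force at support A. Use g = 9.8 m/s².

Sum moments about support B (its reaction then has zero moment arm).
Beam weight: 12 × 9.8 = 117.6 N down at 2.46 m → arm 2.46 m, τ = 117.6 × 2.46 = 289.3 N·m counterclockwise.
Bag of cement: 35 × 9.8 = 343 N down at 2.34 m → arm 2.58 m, τ = 343 × 2.58 = 884.9 N·m counterclockwise.
Net load moment about support B = 1174 N·m counterclockwise.
Reaction R at support A is upward at 0 m, arm 4.92 m → moment R × 4.92 clockwise.
For rotational equilibrium, R × 4.92 = 1174, so R = 239 N.

R_A ≈ 239 N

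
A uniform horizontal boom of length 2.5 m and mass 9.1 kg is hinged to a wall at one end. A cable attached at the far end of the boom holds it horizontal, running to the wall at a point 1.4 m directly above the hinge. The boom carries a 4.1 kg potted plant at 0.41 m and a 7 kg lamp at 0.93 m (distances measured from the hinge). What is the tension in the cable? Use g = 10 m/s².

Choose the hinge as the axis so the unknown hinge reaction has zero arm there.
Beam weight: 9.1 × 10 = 91 N down at 1.25 m → arm 1.25 m, τ = 91 × 1.25 = 113.8 N·m clockwise.
Potted plant: 4.1 × 10 = 41 N down at 0.41 m → arm 0.41 m, τ = 41 × 0.41 = 16.81 N·m clockwise.
Lamp: 7 × 10 = 70 N down at 0.93 m → arm 0.93 m, τ = 70 × 0.93 = 65.1 N·m clockwise.
Total clockwise load moment = 195.7 N·m.
The cable tension T acts at 2.5 m; only its component perpendicular to the boom, T sinθ, produces torque. sinθ = h/√(h²+d²) = 1.4/√(1.4²+2.5²) = 0.4886.
Στ = 0 ⇒ T × 2.5 × 0.4886 = 195.7 ⇒ T = 195.7 / 1.222 = 160 N.

T ≈ 160 N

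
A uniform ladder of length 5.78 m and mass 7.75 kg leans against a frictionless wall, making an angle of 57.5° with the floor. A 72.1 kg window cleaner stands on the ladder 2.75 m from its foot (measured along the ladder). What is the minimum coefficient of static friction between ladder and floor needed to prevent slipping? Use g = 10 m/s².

μ_min ≈ 0.305

About the foot of the ladder:
Ladder weight 7.75×10 = 77.5 N acts at 2.89 m along the ladder; its horizontal arm is 2.89·cos57.5° = 1.553 m → τ = 120.4 N·m clockwise.
Window cleaner: 72.1×10 = 721 N at 2.75 m → arm 1.478 m → τ = 1066 N·m clockwise.
Wall normal N acts horizontally at the top; its moment arm is the height L sinθ = 5.78·sin57.5° = 4.875 m, counterclockwise.
Στ = 0 ⇒ N × 4.875 = 1186 ⇒ N = 243.3 N.
ΣFx = 0 ⇒ f = N_wall = 243.3 N. ΣFy = 0 ⇒ N_floor = 798.5 N.
μ_min = f / N_floor = 243.3 / 798.5 = 0.305.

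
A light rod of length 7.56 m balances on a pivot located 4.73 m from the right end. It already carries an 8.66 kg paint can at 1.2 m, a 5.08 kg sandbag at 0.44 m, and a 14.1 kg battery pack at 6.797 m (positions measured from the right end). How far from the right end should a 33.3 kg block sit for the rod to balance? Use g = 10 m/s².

x ≈ 5.43 m from the right end

Take moments about the pivot (at 4.73 m from the right end).
Paint can: 8.66 × 10 = 86.6 N down at 1.2 m → arm 3.53 m, τ = 86.6 × 3.53 = 305.7 N·m clockwise.
Sandbag: 5.08 × 10 = 50.8 N down at 0.44 m → arm 4.29 m, τ = 50.8 × 4.29 = 217.9 N·m clockwise.
Battery pack: 14.1 × 10 = 141 N down at 6.797 m → arm 2.067 m, τ = 141 × 2.067 = 291.4 N·m counterclockwise.
Net moment of existing loads = 232.2 N·m clockwise.
The block weighs 33.3 × 10 = 333 N and must supply an equal counterclockwise moment, so its lever arm about the pivot is 232.2 / 333 = 0.697 m.
That puts it at 4.73 + 0.697 = 5.43 m from the right end.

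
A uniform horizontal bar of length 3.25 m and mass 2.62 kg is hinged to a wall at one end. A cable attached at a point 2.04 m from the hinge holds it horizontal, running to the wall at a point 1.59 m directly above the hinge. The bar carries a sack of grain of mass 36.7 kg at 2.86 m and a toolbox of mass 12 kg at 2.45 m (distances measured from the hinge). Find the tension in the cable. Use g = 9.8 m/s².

Taking torques about the hinge:
Beam weight: 2.62 × 9.8 = 25.68 N down at 1.625 m → arm 1.625 m, τ = 25.68 × 1.625 = 41.73 N·m clockwise.
Sack of grain: 36.7 × 9.8 = 359.7 N down at 2.86 m → arm 2.86 m, τ = 359.7 × 2.86 = 1029 N·m clockwise.
Toolbox: 12 × 9.8 = 117.6 N down at 2.45 m → arm 2.45 m, τ = 117.6 × 2.45 = 288.1 N·m clockwise.
Total clockwise load moment = 1359 N·m.
The cable tension T acts at 2.04 m; only its component perpendicular to the bar, T sinθ, produces torque. sinθ = h/√(h²+d²) = 1.59/√(1.59²+2.04²) = 0.6147.
Στ = 0 ⇒ T × 2.04 × 0.6147 = 1359 ⇒ T = 1359 / 1.254 = 1080 N.

T ≈ 1080 N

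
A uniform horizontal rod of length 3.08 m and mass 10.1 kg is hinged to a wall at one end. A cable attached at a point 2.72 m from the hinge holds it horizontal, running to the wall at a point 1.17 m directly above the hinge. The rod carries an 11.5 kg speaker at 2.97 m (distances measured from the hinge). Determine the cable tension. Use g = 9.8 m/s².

T ≈ 453 N

Sum moments about the hinge (the unknown hinge reaction has zero arm there).
Beam weight: 10.1 × 9.8 = 98.98 N down at 1.54 m → arm 1.54 m, τ = 98.98 × 1.54 = 152.4 N·m clockwise.
Speaker: 11.5 × 9.8 = 112.7 N down at 2.97 m → arm 2.97 m, τ = 112.7 × 2.97 = 334.7 N·m clockwise.
Total clockwise load moment = 487.1 N·m.
The cable tension T acts at 2.72 m; only its component perpendicular to the rod, T sinθ, produces torque. sinθ = h/√(h²+d²) = 1.17/√(1.17²+2.72²) = 0.3951.
Balancing moments: T × 2.72 × 0.3951 = 487.1, giving T = 487.1 / 1.075 = 453 N.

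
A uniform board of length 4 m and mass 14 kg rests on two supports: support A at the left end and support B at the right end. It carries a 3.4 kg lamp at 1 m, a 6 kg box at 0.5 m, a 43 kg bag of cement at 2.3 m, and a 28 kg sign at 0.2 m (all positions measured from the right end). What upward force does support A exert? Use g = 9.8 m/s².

R_A ≈ 340 N

Choose support B as the axis so its reaction then has zero moment arm.
Beam weight: 14 × 9.8 = 137.2 N down at 2 m → arm 2 m, τ = 137.2 × 2 = 274.4 N·m counterclockwise.
Lamp: 3.4 × 9.8 = 33.32 N down at 1 m → arm 1 m, τ = 33.32 × 1 = 33.32 N·m counterclockwise.
Box: 6 × 9.8 = 58.8 N down at 0.5 m → arm 0.5 m, τ = 58.8 × 0.5 = 29.4 N·m counterclockwise.
Bag of cement: 43 × 9.8 = 421.4 N down at 2.3 m → arm 2.3 m, τ = 421.4 × 2.3 = 969.2 N·m counterclockwise.
Sign: 28 × 9.8 = 274.4 N down at 0.2 m → arm 0.2 m, τ = 274.4 × 0.2 = 54.88 N·m counterclockwise.
Net load moment about support B = 1361 N·m counterclockwise.
Reaction R at support A is upward at 4 m, arm 4 m → moment R × 4 clockwise.
Setting net torque to zero: R × 4 = 1361 → R = 340 N.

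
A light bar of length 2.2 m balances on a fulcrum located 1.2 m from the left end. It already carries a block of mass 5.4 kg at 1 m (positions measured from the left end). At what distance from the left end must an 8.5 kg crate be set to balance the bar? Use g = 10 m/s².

x ≈ 1.33 m from the left end

Choose the fulcrum (at 1.2 m from the left end) as the axis so the support reaction has zero arm there.
Block: 5.4 × 10 = 54 N down at 1 m → arm 0.2 m, τ = 54 × 0.2 = 10.8 N·m counterclockwise.
Net moment of existing loads = 10.8 N·m counterclockwise.
The crate weighs 8.5 × 10 = 85 N and must supply an equal clockwise moment, so its lever arm about the fulcrum is 10.8 / 85 = 0.127 m.
That puts it at 1.2 + 0.127 = 1.33 m from the left end.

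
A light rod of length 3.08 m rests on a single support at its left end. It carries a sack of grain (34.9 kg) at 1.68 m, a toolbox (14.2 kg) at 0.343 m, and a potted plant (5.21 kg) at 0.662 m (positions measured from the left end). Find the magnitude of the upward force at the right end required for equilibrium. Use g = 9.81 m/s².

About the left end:
Sack of grain: 34.9 × 9.81 = 342.4 N down at 1.68 m → arm 1.68 m, τ = 342.4 × 1.68 = 575.2 N·m clockwise.
Toolbox: 14.2 × 9.81 = 139.3 N down at 0.343 m → arm 0.343 m, τ = 139.3 × 0.343 = 47.78 N·m clockwise.
Potted plant: 5.21 × 9.81 = 51.11 N down at 0.662 m → arm 0.662 m, τ = 51.11 × 0.662 = 33.83 N·m clockwise.
Net moment of the loads = 656.8 N·m clockwise.
The upward force F acts at the right end, arm 3.08 m, giving F × 3.08 counterclockwise.
Balancing moments: F × 3.08 = 656.8, giving F = 656.8 / 3.08 = 213 N.

F ≈ 213 N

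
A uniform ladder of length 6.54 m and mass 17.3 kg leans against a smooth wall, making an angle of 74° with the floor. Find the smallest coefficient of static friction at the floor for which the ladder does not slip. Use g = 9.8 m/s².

Taking torques about the foot of the ladder:
Ladder weight 17.3×9.8 = 169.5 N acts at 3.27 m along the ladder; its horizontal arm is 3.27·cos74° = 0.9013 m → τ = 152.8 N·m clockwise.
Wall normal N acts horizontally at the top; its moment arm is the height L sinθ = 6.54·sin74° = 6.287 m, counterclockwise.
For rotational equilibrium, N × 6.287 = 152.8, so N = 24.3 N.
ΣFx = 0 ⇒ f = N_wall = 24.3 N. ΣFy = 0 ⇒ N_floor = 169.5 N.
μ_min = f / N_floor = 24.3 / 169.5 = 0.143.

μ_min ≈ 0.143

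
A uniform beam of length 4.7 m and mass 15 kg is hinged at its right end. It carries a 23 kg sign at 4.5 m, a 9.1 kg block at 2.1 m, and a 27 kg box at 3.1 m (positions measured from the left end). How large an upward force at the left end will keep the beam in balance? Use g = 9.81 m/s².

F ≈ 223 N

Choose the right end as the axis so the unknown pivot reaction has zero arm there.
Beam weight: 15 × 9.81 = 147.2 N down at 2.35 m → arm 2.35 m, τ = 147.2 × 2.35 = 345.9 N·m counterclockwise.
Sign: 23 × 9.81 = 225.6 N down at 4.5 m → arm 0.2 m, τ = 225.6 × 0.2 = 45.12 N·m counterclockwise.
Block: 9.1 × 9.81 = 89.27 N down at 2.1 m → arm 2.6 m, τ = 89.27 × 2.6 = 232.1 N·m counterclockwise.
Box: 27 × 9.81 = 264.9 N down at 3.1 m → arm 1.6 m, τ = 264.9 × 1.6 = 423.8 N·m counterclockwise.
Net moment of the loads = 1047 N·m counterclockwise.
The upward force F acts at the left end, arm 4.7 m, giving F × 4.7 clockwise.
Balancing moments: F × 4.7 = 1047, giving F = 1047 / 4.7 = 223 N.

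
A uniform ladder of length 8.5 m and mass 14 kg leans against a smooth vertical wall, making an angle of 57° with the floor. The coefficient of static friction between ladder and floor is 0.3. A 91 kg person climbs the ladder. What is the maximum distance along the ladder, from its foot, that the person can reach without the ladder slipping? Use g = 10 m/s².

Take moments about the foot of the ladder.
Ladder weight 14×10 = 140 N acts at 4.25 m along the ladder; its horizontal arm is 4.25·cos57° = 2.315 m → τ = 324.1 N·m clockwise.
Person weight 91×10 = 910 N at distance d → arm d·cos57° → τ = 910·d·0.5446 clockwise.
Wall normal N at the top has arm L sinθ = 7.129 m counterclockwise, so Στ = 0 gives N·7.129 = 324.1 + 495.6·d.
ΣFy = 0 ⇒ N_floor = 1050 N, so the maximum friction is μ_s·N_floor = 0.3×1050 = 315 N. ΣFx = 0 ⇒ N_wall = f, so at the slipping point N = 315 N.
Substituting: 315×7.129 = 324.1 + 495.6·d ⇒ d = (2246 − 324.1) / 495.6 = 3.88 m.

d ≈ 3.88 m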